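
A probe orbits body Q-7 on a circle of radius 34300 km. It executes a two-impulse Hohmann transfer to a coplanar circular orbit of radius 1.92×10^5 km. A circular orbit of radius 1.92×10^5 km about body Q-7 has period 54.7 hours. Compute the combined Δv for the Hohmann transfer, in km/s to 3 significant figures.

Δv = 7.14 km/s

From Kepler's third law T² = 4π²r³/μ at r = 1.92×10^5 km, T = 54.7 hours = 54.7 × 3600 s = 1.9692×10^5 s: μ = 4π²r³/T² = 7.20583×10^6 km³/s².
The Hohmann ellipse has a_t = (r₁ + r₂)/2 = 1.1315×10^5 km.
At r₁ the circular-orbit speed is v₁ = √(μ/r₁) = 14.4942 km/s.
Transfer-orbit speed at r₁ (vis-viva equation): v_p = √[μ(2/r₁ − 1/a_t)] = 18.8807 km/s.
First burn Δv₁ = |v_p − v₁| = 4.3865 km/s.
Circular speed at r₂: v₂ = √(μ/r₂) = 6.1262 km/s.
Transfer-orbit speed at r₂: v_a = √[μ(2/r₂ − 1/a_t)] = 3.3730 km/s.
Second burn Δv₂ = |v₂ − v_a| = 2.7532 km/s.
Δv = Δv₁ + Δv₂ = 4.3865 + 2.7532 = 7.140 km/s.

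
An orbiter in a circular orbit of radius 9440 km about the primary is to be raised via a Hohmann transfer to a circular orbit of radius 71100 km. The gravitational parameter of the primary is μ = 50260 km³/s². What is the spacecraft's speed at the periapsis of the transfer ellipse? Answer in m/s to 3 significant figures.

v = 3070 m/s

Semi-major axis of the transfer orbit: a_t = (9440 + 71100)/2 = 40270 km.
At periapsis, r = 9440 km.
From the vis-viva equation, v = √[μ(2/r − 1/a_t)] = 3.066 km/s.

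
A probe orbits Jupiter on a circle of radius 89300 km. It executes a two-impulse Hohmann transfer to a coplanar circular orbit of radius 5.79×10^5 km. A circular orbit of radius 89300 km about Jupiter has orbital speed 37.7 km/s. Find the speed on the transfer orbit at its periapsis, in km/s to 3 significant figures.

v = 49.6 km/s

From the circular-orbit relation v² = μ/r at r = 89300 km: μ = v²r = (37.7)² × 89300 = 1.26921×10^8 km³/s².
The Hohmann ellipse has a_t = (r₁ + r₂)/2 = 3.3415×10^5 km.
The periapsis of the transfer ellipse is at r = 89300 km.
Applying v² = μ(2/r − 1/a_t): v = 49.63 km/s.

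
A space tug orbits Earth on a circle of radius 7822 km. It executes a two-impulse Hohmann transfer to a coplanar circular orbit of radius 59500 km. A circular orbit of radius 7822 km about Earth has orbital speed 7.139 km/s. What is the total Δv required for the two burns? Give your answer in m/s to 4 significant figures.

From the circular-orbit relation v² = μ/r at r = 7822 km: μ = v²r = (7.139)² × 7822 = 3.98651×10^5 km³/s².
The Hohmann ellipse has a_t = (r₁ + r₂)/2 = 33661 km.
At r₁ the circular-orbit speed is v₁ = √(μ/r₁) = 7.139 km/s.
Transfer-orbit speed at r₁ (vis-viva equation): v_p = √[μ(2/r₁ − 1/a_t)] = 9.491 km/s.
First burn Δv₁ = |v_p − v₁| = 2.352 km/s.
Circular speed at r₂: v₂ = √(μ/r₂) = 2.5884 km/s.
Transfer-orbit speed at r₂: v_a = √[μ(2/r₂ − 1/a_t)] = 1.2478 km/s.
Second burn Δv₂ = |v₂ − v_a| = 1.341 km/s.
Total Δv = Δv₁ + Δv₂ = 3.693 km/s.

Δv = 3693 m/s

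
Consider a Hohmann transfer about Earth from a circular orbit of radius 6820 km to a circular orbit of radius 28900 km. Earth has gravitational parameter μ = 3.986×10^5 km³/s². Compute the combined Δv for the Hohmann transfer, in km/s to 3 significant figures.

Δv = 3.50 km/s

The Hohmann ellipse has a_t = (r₁ + r₂)/2 = 17860 km.
At r₁ the circular-orbit speed is v₁ = √(μ/r₁) = 7.645 km/s.
On the transfer ellipse at r₁, vis-viva gives v_p = √[μ(2/r₁ − 1/a_t)] = 9.725 km/s.
First burn Δv₁ = |v_p − v₁| = 2.080 km/s.
At r₂, v₂ = √(μ/r₂) = 3.714 km/s.
Transfer-orbit speed at r₂: v_a = √[μ(2/r₂ − 1/a_t)] = 2.295 km/s.
Second burn Δv₂ = |v₂ − v_a| = 1.419 km/s.
Total Δv = Δv₁ + Δv₂ = 3.499 km/s.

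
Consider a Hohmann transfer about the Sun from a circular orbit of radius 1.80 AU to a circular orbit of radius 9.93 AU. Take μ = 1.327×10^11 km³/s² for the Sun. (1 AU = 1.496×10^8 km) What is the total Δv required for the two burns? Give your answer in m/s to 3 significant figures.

In km: r₁ = 1.80 × 1.496×10^8 = 2.6928×10^8 km; r₂ = 9.93 × 1.496×10^8 = 1.485528×10^9 km.
Semi-major axis of the transfer orbit: a_t = (2.6928×10^8 + 1.485528×10^9)/2 = 8.77404×10^8 km.
At r₁ the circular-orbit speed is v₁ = √(μ/r₁) = 22.199 km/s.
On the transfer ellipse at r₁, vis-viva gives v_p = √[μ(2/r₁ − 1/a_t)] = 28.885 km/s.
First burn Δv₁ = |v_p − v₁| = 6.686 km/s.
Circular speed at r₂: v₂ = √(μ/r₂) = 9.451 km/s.
Transfer-orbit speed at r₂: v_a = √[μ(2/r₂ − 1/a_t)] = 5.236 km/s.
Second burn Δv₂ = |v₂ − v_a| = 4.215 km/s.
Δv = Δv₁ + Δv₂ = 6.686 + 4.215 = 10.90 km/s.

Δv = 10900 m/s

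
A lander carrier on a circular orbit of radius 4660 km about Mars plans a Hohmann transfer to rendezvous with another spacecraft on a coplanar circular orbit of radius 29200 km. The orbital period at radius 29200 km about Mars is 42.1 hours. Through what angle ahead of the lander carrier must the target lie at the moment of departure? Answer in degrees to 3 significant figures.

φ = 101°

From Kepler's third law T² = 4π²r³/μ at r = 29200 km, T = 42.1 hours = 42.1 × 3600 s = 1.5156×10^5 s: μ = 4π²r³/T² = 42789.7 km³/s².
The Hohmann ellipse has a_t = (r₁ + r₂)/2 = 16930 km.
Transfer time t = π√(a_t³/μ) = 33460 s.
The target's mean motion on its circular orbit is ω₂ = √(μ/r₂³) = 4.146×10^-5 rad/s.
Angle swept by the target during transfer: ω₂·t = 1.387 rad = 79.47°.
Arrival is 180° from departure on the ellipse, so φ = 180° − 79.47° = 101°.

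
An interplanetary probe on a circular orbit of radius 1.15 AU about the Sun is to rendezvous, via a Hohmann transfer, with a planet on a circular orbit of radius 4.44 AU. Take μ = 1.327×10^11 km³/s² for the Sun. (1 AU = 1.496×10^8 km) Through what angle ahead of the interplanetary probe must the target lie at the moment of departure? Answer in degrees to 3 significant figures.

In km: r₁ = 1.15 × 1.496×10^8 = 1.7204×10^8 km; r₂ = 4.44 × 1.496×10^8 = 6.64224×10^8 km.
Semi-major axis of the transfer orbit: a_t = (1.7204×10^8 + 6.64224×10^8)/2 = 4.18132×10^8 km.
Transfer time t = π√(a_t³/μ) = 7.374×10^7 s.
Target angular speed ω₂ = √(μ/r₂³) = 2.128×10^-8 rad/s.
Angle swept by the target during transfer: ω₂·t = 1.569 rad = 89.90°.
The interplanetary probe traverses 180° on the transfer ellipse, so the target must lead by 180° − 89.90° = 90.1°.

φ = 90.1°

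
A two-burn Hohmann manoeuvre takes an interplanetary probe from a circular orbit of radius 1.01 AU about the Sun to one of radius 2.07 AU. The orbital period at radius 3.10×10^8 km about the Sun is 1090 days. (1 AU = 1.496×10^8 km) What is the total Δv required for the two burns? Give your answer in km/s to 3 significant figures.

From Kepler's third law T² = 4π²r³/μ at r = 3.10×10^8 km, T = 1090 days = 1090 × 86400 s = 9.4176×10^7 s: μ = 4π²r³/T² = 1.32606×10^11 km³/s².
In km: r₁ = 1.01 × 1.496×10^8 = 1.51096×10^8 km; r₂ = 2.07 × 1.496×10^8 = 3.09672×10^8 km.
Semi-major axis of the transfer orbit: a_t = (1.51096×10^8 + 3.09672×10^8)/2 = 2.30384×10^8 km.
At r₁ the circular-orbit speed is v₁ = √(μ/r₁) = 29.62482 km/s.
Transfer-orbit speed at r₁ (vis-viva equation): v_p = √[μ(2/r₁ − 1/a_t)] = 34.34634 km/s.
First burn Δv₁ = |v_p − v₁| = 4.722 km/s.
Circular speed at r₂: v₂ = √(μ/r₂) = 20.693 km/s.
Transfer-orbit speed at r₂: v_a = √[μ(2/r₂ − 1/a_t)] = 16.758 km/s.
Second burn Δv₂ = |v₂ − v_a| = 3.935 km/s.
Δv = Δv₁ + Δv₂ = 4.722 + 3.935 = 8.657 km/s.

Δv = 8.66 km/s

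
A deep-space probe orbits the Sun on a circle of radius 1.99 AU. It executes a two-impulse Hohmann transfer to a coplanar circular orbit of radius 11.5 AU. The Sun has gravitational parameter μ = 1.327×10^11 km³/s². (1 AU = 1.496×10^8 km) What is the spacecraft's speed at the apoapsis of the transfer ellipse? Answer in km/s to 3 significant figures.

In km: r₁ = 1.99 × 1.496×10^8 = 2.97704×10^8 km; r₂ = 11.5 × 1.496×10^8 = 1.7204×10^9 km.
Transfer-ellipse semi-major axis a_t = (r₁ + r₂)/2 = (2.97704×10^8 + 1.7204×10^9)/2 = 1.009052×10^9 km.
The apoapsis of the transfer ellipse is at r = 1.7204×10^9 km.
Applying v² = μ(2/r − 1/a_t): v = 4.770 km/s.

v = 4.77 km/s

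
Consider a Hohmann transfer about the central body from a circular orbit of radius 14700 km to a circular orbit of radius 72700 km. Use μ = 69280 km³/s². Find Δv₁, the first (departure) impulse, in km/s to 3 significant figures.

Δv₁ = 0.629 km/s

The Hohmann ellipse has a_t = (r₁ + r₂)/2 = 43700 km.
Circular speed at r = 14700 km: v_c = √(μ/r) = 2.1709 km/s.
Vis-viva on the transfer ellipse at r = 14700 km gives v_t = √[μ(2/r − 1/a_t)] = 2.8001 km/s.
Δv₁ = |v_t − v_c| = |2.8001 − 2.1709| = 0.6292 km/s.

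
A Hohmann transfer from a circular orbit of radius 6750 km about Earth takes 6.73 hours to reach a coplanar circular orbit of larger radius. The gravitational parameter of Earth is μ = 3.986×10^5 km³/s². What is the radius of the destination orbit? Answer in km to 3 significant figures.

Transfer time t = 6.73 hours = 24228 s, and t = π√(a_t³/μ).
So a_t = (μ t²/π²)^(1/3) = (3.986×10^5 × (24228)² / π²)^(1/3) = 28727 km.
Since a_t = (r₁ + r₂)/2, r₂ = 2a_t − r₁ = 2×28727 − 6750 = 50704 km.

r₂ = 50700 km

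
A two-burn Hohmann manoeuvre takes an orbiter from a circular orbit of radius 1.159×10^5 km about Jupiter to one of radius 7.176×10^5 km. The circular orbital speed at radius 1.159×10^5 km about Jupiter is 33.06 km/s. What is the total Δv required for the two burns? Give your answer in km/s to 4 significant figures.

Δv = 16.60 km/s

From the circular-orbit relation v² = μ/r at r = 1.159×10^5 km: μ = v²r = (33.06)² × 1.159×10^5 = 1.26674×10^8 km³/s².
Semi-major axis of the transfer orbit: a_t = (1.159×10^5 + 7.176×10^5)/2 = 4.1675×10^5 km.
Circular speed at r₁: v₁ = √(μ/r₁) = √(1.26674×10^8/1.159×10^5) = 33.06 km/s.
Transfer-orbit speed at r₁ (v² = μ(2/r − 1/a)): v_p = √[μ(2/r₁ − 1/a_t)] = 43.38 km/s.
First burn Δv₁ = |v_p − v₁| = 10.32 km/s.
Circular speed at r₂: v₂ = √(μ/r₂) = 13.2863 km/s.
Transfer-orbit speed at r₂: v_a = √[μ(2/r₂ − 1/a_t)] = 7.00660 km/s.
Second burn Δv₂ = |v₂ − v_a| = 6.280 km/s.
Total Δv = Δv₁ + Δv₂ = 16.60 km/s.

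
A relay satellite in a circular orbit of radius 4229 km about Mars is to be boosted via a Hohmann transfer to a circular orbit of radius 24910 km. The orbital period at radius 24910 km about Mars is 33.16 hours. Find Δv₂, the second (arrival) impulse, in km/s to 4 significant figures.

Δv₂ = 0.6047 km/s

From Kepler's third law T² = 4π²r³/μ at r = 24910 km, T = 33.16 hours = 33.16 × 3600 s = 1.19376×10^5 s: μ = 4π²r³/T² = 42820.0 km³/s².
Semi-major axis of the transfer orbit: a_t = (4229 + 24910)/2 = 14569.5 km.
On the circular orbit at r = 24910 km, v_c = √(μ/r) = 1.3111 km/s.
Vis-viva on the transfer ellipse at r = 24910 km gives v_t = √[μ(2/r − 1/a_t)] = 0.70637 km/s.
Δv₂ = |v_t − v_c| = |0.70637 − 1.3111| = 0.6047 km/s.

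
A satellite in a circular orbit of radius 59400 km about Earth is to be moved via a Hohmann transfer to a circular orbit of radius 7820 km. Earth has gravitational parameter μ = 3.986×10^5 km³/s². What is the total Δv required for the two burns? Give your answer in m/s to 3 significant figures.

Semi-major axis of the transfer orbit: a_t = (59400 + 7820)/2 = 33610 km.
Circular speed at r₁: v₁ = √(μ/r₁) = √(3.986×10^5/59400) = 2.5905 km/s.
Transfer-orbit speed at r₁ (v² = μ(2/r − 1/a)): v_a = √[μ(2/r₁ − 1/a_t)] = 1.2495 km/s.
First burn Δv₁ = |v_a − v₁| = 1.341 km/s.
At r₂, v₂ = √(μ/r₂) = 7.139 km/s.
Transfer-orbit speed at r₂: v_p = √[μ(2/r₂ − 1/a_t)] = 9.491 km/s.
Second burn Δv₂ = |v₂ − v_p| = 2.352 km/s.
Total Δv = Δv₁ + Δv₂ = 3.693 km/s.

Δv = 3690 m/s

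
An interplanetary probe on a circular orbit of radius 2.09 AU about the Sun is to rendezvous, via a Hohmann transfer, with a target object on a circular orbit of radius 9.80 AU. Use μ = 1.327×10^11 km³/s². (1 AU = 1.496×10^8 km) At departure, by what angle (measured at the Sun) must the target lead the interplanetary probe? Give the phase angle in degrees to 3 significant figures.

φ = 95.0°

In km: r₁ = 2.09 × 1.496×10^8 = 3.12664×10^8 km; r₂ = 9.80 × 1.496×10^8 = 1.46608×10^9 km.
Transfer-ellipse semi-major axis a_t = (r₁ + r₂)/2 = (3.12664×10^8 + 1.46608×10^9)/2 = 8.89372×10^8 km.
Transfer time t = π√(a_t³/μ) = 2.287387×10^8 s.
The target's mean motion on its circular orbit is ω₂ = √(μ/r₂³) = 6.489317×10^-9 rad/s.
Angle swept by the target during transfer: ω₂·t = 1.484358 rad = 85.047°.
The interplanetary probe traverses 180° on the transfer ellipse, so the target must lead by 180° − 85.047° = 95.0°.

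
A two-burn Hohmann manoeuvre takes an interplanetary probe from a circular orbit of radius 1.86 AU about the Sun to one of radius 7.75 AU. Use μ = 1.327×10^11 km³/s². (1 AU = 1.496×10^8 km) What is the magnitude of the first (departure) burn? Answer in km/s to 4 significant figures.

Δv₁ = 5.896 km/s

In km: r₁ = 1.86 × 1.496×10^8 = 2.78256×10^8 km; r₂ = 7.75 × 1.496×10^8 = 1.1594×10^9 km.
The Hohmann ellipse has a_t = (r₁ + r₂)/2 = 7.18828×10^8 km.
On the circular orbit at r = 2.78256×10^8 km, v_c = √(μ/r) = 21.838 km/s.
Transfer-orbit speed at the same r (vis-viva, a = a_t): v_t = √[μ(2/r − 1/a_t)] = 27.734 km/s.
Δv₁ = |v_t − v_c| = |27.734 − 21.838| = 5.896 km/s.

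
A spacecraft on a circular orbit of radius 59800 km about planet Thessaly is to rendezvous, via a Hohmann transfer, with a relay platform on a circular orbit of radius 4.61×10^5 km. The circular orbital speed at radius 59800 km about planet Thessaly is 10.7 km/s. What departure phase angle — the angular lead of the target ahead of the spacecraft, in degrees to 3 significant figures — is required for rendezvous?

φ = 104°

From the circular-orbit relation v² = μ/r at r = 59800 km: μ = v²r = (10.7)² × 59800 = 6.84650×10^6 km³/s².
Semi-major axis of the transfer orbit: a_t = (59800 + 4.610×10^5)/2 = 2.604×10^5 km.
The half-period of the transfer ellipse is t = π√(a_t³/μ) = 1.5954×10^5 s.
Target angular speed ω₂ = √(μ/r₂³) = 8.3596×10^-6 rad/s.
Angle swept by the target during transfer: ω₂·t = 1.3337 rad = 76.42°.
The spacecraft traverses 180° on the transfer ellipse, so the target must lead by 180° − 76.42° = 104°.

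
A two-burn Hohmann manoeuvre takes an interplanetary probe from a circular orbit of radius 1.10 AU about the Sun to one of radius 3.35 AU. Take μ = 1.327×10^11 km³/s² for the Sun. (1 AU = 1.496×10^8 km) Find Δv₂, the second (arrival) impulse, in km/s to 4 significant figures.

Δv₂ = 4.831 km/s

In km: r₁ = 1.10 × 1.496×10^8 = 1.6456×10^8 km; r₂ = 3.35 × 1.496×10^8 = 5.0116×10^8 km.
Transfer-ellipse semi-major axis a_t = (r₁ + r₂)/2 = (1.6456×10^8 + 5.0116×10^8)/2 = 3.3286×10^8 km.
Circular speed at r = 5.0116×10^8 km: v_c = √(μ/r) = 16.272 km/s.
Vis-viva on the transfer ellipse at r = 5.0116×10^8 km gives v_t = √[μ(2/r − 1/a_t)] = 11.441 km/s.
Δv₂ = |v_t − v_c| = |11.441 − 16.272| = 4.831 km/s.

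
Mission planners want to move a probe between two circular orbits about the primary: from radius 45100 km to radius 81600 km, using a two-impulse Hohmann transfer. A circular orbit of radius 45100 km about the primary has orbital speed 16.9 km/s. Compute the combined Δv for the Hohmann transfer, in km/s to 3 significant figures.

Δv = 4.24 km/s

From the circular-orbit relation v² = μ/r at r = 45100 km: μ = v²r = (16.9)² × 45100 = 1.28810×10^7 km³/s².
The Hohmann ellipse has a_t = (r₁ + r₂)/2 = 63350 km.
At r₁ the circular-orbit speed is v₁ = √(μ/r₁) = 16.90000 km/s.
On the transfer ellipse at r₁, vis-viva equation gives v_p = √[μ(2/r₁ − 1/a_t)] = 19.18044 km/s.
First burn Δv₁ = |v_p − v₁| = 2.28044 km/s.
Circular speed at r₂: v₂ = √(μ/r₂) = 12.56406 km/s.
Transfer-orbit speed at r₂: v_a = √[μ(2/r₂ − 1/a_t)] = 10.60095 km/s.
Second burn Δv₂ = |v₂ − v_a| = 1.96311 km/s.
Total Δv = Δv₁ + Δv₂ = 4.244 km/s.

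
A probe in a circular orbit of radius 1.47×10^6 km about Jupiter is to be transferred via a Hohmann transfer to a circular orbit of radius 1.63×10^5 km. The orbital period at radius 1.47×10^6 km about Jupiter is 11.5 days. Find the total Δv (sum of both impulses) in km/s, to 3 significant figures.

Δv = 14.7 km/s

From Kepler's third law T² = 4π²r³/μ at r = 1.47×10^6 km, T = 11.5 days = 11.5 × 86400 s = 9.936×10^5 s: μ = 4π²r³/T² = 1.27025×10^8 km³/s².
Transfer-ellipse semi-major axis a_t = (r₁ + r₂)/2 = (1.470×10^6 + 1.630×10^5)/2 = 8.165×10^5 km.
Circular speed at r₁: v₁ = √(μ/r₁) = √(1.27025×10^8/1.470×10^6) = 9.2958 km/s.
On the transfer ellipse at r₁, v² = μ(2/r − 1/a) gives v_a = √[μ(2/r₁ − 1/a_t)] = 4.1534 km/s.
First burn Δv₁ = |v_a − v₁| = 5.142 km/s.
At r₂, v₂ = √(μ/r₂) = 27.916 km/s.
Transfer-orbit speed at r₂: v_p = √[μ(2/r₂ − 1/a_t)] = 37.457 km/s.
Second burn Δv₂ = |v₂ − v_p| = 9.541 km/s.
Total Δv = Δv₁ + Δv₂ = 14.68 km/s.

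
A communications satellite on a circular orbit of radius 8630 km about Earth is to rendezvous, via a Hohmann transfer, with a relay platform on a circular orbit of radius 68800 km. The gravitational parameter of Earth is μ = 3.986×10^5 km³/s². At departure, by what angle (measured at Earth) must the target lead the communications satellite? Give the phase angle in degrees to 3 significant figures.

φ = 104°

The Hohmann ellipse has a_t = (r₁ + r₂)/2 = 38715 km.
The half-period of the transfer ellipse is t = π√(a_t³/μ) = 37905 s.
Target angular speed ω₂ = √(μ/r₂³) = 3.4985×10^-5 rad/s.
Angle swept by the target during transfer: ω₂·t = 1.3261 rad = 75.98°.
Arrival is 180° from departure on the ellipse, so φ = 180° − 75.98° = 104°.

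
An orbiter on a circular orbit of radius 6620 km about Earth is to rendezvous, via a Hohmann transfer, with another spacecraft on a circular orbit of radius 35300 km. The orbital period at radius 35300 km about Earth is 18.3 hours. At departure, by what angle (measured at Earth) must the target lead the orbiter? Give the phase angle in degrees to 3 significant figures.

From Kepler's third law T² = 4π²r³/μ at r = 35300 km, T = 18.3 hours = 18.3 × 3600 s = 65880 s: μ = 4π²r³/T² = 4.00107×10^5 km³/s².
The Hohmann ellipse has a_t = (r₁ + r₂)/2 = 20960 km.
Transfer time t = π√(a_t³/μ) = 15071 s.
Target angular speed ω₂ = √(μ/r₂³) = 9.5373×10^-5 rad/s.
Angle swept by the target during transfer: ω₂·t = 1.4374 rad = 82.36°.
The orbiter traverses 180° on the transfer ellipse, so the target must lead by 180° − 82.36° = 97.6°.

φ = 97.6°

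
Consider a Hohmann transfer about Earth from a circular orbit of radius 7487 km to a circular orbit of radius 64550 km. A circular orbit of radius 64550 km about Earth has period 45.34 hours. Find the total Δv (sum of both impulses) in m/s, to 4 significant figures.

Δv = 3823 m/s

From Kepler's third law T² = 4π²r³/μ at r = 64550 km, T = 45.34 hours = 45.34 × 3600 s = 1.63224×10^5 s: μ = 4π²r³/T² = 3.98548×10^5 km³/s².
Transfer-ellipse semi-major axis a_t = (r₁ + r₂)/2 = (7487 + 64550)/2 = 36018.5 km.
At r₁ the circular-orbit speed is v₁ = √(μ/r₁) = 7.296 km/s.
On the transfer ellipse at r₁, v² = μ(2/r − 1/a) gives v_p = √[μ(2/r₁ − 1/a_t)] = 9.767 km/s.
First burn Δv₁ = |v_p − v₁| = 2.471 km/s.
Circular speed at r₂: v₂ = √(μ/r₂) = 2.485 km/s.
Transfer-orbit speed at r₂: v_a = √[μ(2/r₂ − 1/a_t)] = 1.133 km/s.
Second burn Δv₂ = |v₂ − v_a| = 1.352 km/s.
Total Δv = Δv₁ + Δv₂ = 3.823 km/s.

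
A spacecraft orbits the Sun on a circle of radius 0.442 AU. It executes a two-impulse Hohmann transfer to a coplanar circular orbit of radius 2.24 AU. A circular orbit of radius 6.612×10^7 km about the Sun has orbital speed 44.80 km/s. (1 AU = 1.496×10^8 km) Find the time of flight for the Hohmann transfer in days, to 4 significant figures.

t = 283.6 days

From the circular-orbit relation v² = μ/r at r = 6.612×10^7 km: μ = v²r = (44.80)² × 6.612×10^7 = 1.32705×10^11 km³/s².
In km: r₁ = 0.442 × 1.496×10^8 = 6.61232×10^7 km; r₂ = 2.24 × 1.496×10^8 = 3.35104×10^8 km.
The Hohmann ellipse has a_t = (r₁ + r₂)/2 = 2.006136×10^8 km.
By Kepler's third law the transfer-orbit period is T = 2π√(a_t³/μ), so t = T/2 = 2.450×10^7 s.
Converting: 2.450×10^7 s ÷ 86400 s/day = 283.6 days.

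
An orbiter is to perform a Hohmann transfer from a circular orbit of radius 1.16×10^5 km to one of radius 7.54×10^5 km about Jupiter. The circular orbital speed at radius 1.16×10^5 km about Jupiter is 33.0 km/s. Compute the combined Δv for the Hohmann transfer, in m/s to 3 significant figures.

From the circular-orbit relation v² = μ/r at r = 1.16×10^5 km: μ = v²r = (33.0)² × 1.16×10^5 = 1.26324×10^8 km³/s².
Transfer-ellipse semi-major axis a_t = (r₁ + r₂)/2 = (1.160×10^5 + 7.540×10^5)/2 = 4.350×10^5 km.
At r₁ the circular-orbit speed is v₁ = √(μ/r₁) = 33.00 km/s.
On the transfer ellipse at r₁, vis-viva gives v_p = √[μ(2/r₁ − 1/a_t)] = 43.45 km/s.
First burn Δv₁ = |v_p − v₁| = 10.45 km/s.
At r₂, v₂ = √(μ/r₂) = 12.944 km/s.
Transfer-orbit speed at r₂: v_a = √[μ(2/r₂ − 1/a_t)] = 6.6841 km/s.
Second burn Δv₂ = |v₂ − v_a| = 6.260 km/s.
Total Δv = Δv₁ + Δv₂ = 16.71 km/s.

Δv = 16700 m/s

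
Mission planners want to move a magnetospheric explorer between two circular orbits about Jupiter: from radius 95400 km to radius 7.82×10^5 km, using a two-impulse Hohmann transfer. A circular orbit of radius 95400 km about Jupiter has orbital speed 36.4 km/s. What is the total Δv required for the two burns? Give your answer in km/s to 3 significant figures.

Δv = 19.0 km/s

From the circular-orbit relation v² = μ/r at r = 95400 km: μ = v²r = (36.4)² × 95400 = 1.26401×10^8 km³/s².
Transfer-ellipse semi-major axis a_t = (r₁ + r₂)/2 = (95400 + 7.820×10^5)/2 = 4.387×10^5 km.
Circular speed at r₁: v₁ = √(μ/r₁) = √(1.26401×10^8/95400) = 36.400 km/s.
On the transfer ellipse at r₁, v² = μ(2/r − 1/a) gives v_p = √[μ(2/r₁ − 1/a_t)] = 48.598 km/s.
First burn Δv₁ = |v_p − v₁| = 12.198 km/s.
At r₂, v₂ = √(μ/r₂) = 12.7137 km/s.
Transfer-orbit speed at r₂: v_a = √[μ(2/r₂ − 1/a_t)] = 5.92874 km/s.
Second burn Δv₂ = |v₂ − v_a| = 6.7850 km/s.
Total Δv = Δv₁ + Δv₂ = 18.98 km/s.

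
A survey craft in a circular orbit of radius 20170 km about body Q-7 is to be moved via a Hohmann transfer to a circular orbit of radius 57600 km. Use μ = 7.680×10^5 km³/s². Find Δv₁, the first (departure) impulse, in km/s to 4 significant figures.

Δv₁ = 1.340 km/s

Semi-major axis of the transfer orbit: a_t = (20170 + 57600)/2 = 38885 km.
Circular speed at r = 20170 km: v_c = √(μ/r) = 6.17060 km/s.
Transfer-orbit speed at the same r (vis-viva, a = a_t): v_t = √[μ(2/r − 1/a_t)] = 7.51014 km/s.
Δv₁ = |v_t − v_c| = |7.51014 − 6.17060| = 1.340 km/s.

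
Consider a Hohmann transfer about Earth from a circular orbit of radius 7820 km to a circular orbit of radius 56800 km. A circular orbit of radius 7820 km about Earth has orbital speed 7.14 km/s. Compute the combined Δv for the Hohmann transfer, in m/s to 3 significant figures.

From the circular-orbit relation v² = μ/r at r = 7820 km: μ = v²r = (7.14)² × 7820 = 3.98660×10^5 km³/s².
Semi-major axis of the transfer orbit: a_t = (7820 + 56800)/2 = 32310 km.
At r₁ the circular-orbit speed is v₁ = √(μ/r₁) = 7.140 km/s.
Transfer-orbit speed at r₁ (vis-viva): v_p = √[μ(2/r₁ − 1/a_t)] = 9.467 km/s.
First burn Δv₁ = |v_p − v₁| = 2.327 km/s.
At r₂, v₂ = √(μ/r₂) = 2.649 km/s.
Transfer-orbit speed at r₂: v_a = √[μ(2/r₂ − 1/a_t)] = 1.303 km/s.
Second burn Δv₂ = |v₂ − v_a| = 1.346 km/s.
Total Δv = Δv₁ + Δv₂ = 3.673 km/s.

Δv = 3670 m/s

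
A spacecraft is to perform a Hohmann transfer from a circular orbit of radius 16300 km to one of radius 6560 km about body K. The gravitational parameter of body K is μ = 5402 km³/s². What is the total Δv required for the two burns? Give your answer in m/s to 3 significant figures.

Semi-major axis of the transfer orbit: a_t = (16300 + 6560)/2 = 11430 km.
At r₁ the circular-orbit speed is v₁ = √(μ/r₁) = 0.5757 km/s.
Transfer-orbit speed at r₁ (v² = μ(2/r − 1/a)): v_a = √[μ(2/r₁ − 1/a_t)] = 0.4361 km/s.
First burn Δv₁ = |v_a − v₁| = 0.1396 km/s.
Circular speed at r₂: v₂ = √(μ/r₂) = 0.90746 km/s.
Transfer-orbit speed at r₂: v_p = √[μ(2/r₂ − 1/a_t)] = 1.0837 km/s.
Second burn Δv₂ = |v₂ − v_p| = 0.1762 km/s.
Δv = Δv₁ + Δv₂ = 0.1396 + 0.1762 = 0.3158 km/s.

Δv = 316 m/s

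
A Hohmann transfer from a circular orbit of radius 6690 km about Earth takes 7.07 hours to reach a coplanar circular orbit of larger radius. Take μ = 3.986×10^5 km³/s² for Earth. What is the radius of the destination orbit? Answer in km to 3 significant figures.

Transfer time t = 7.07 hours = 25452 s, and t = π√(a_t³/μ).
So a_t = (μ t²/π²)^(1/3) = (3.986×10^5 × (25452)² / π²)^(1/3) = 29687 km.
Since a_t = (r₁ + r₂)/2, r₂ = 2a_t − r₁ = 2×29687 − 6690 = 52684 km.

r₂ = 52700 km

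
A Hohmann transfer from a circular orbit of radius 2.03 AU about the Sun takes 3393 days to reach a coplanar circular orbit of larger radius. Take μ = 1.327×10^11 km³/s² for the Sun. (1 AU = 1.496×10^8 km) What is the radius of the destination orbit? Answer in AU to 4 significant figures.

r₂ = 12.00 AU

In km: r₁ = 2.03 × 1.496×10^8 = 3.03688×10^8 km.
Transfer time t = 3393 days = 2.931552×10^8 s, and t = π√(a_t³/μ).
So a_t = (μ t²/π²)^(1/3) = (1.327×10^11 × (2.931552×10^8)² / π²)^(1/3) = 1.0494×10^9 km.
Since a_t = (r₁ + r₂)/2, r₂ = 2a_t − r₁ = 2×1.0494×10^9 − 3.03688×10^8 = 1.795112×10^9 km.
In AU: r₂ = 1.795112×10^9 / 1.496×10^8 = 12.00 AU.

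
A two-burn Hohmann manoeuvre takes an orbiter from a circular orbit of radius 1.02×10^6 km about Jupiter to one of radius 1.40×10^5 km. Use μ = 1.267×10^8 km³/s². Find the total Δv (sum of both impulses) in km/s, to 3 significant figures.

Δv = 15.5 km/s

Semi-major axis of the transfer orbit: a_t = (1.020×10^6 + 1.400×10^5)/2 = 5.800×10^5 km.
Circular speed at r₁: v₁ = √(μ/r₁) = √(1.267×10^8/1.020×10^6) = 11.1452 km/s.
Transfer-orbit speed at r₁ (vis-viva): v_a = √[μ(2/r₁ − 1/a_t)] = 5.47568 km/s.
First burn Δv₁ = |v_a − v₁| = 5.670 km/s.
At r₂, v₂ = √(μ/r₂) = 30.083 km/s.
Transfer-orbit speed at r₂: v_p = √[μ(2/r₂ − 1/a_t)] = 39.894 km/s.
Second burn Δv₂ = |v₂ − v_p| = 9.811 km/s.
Δv = Δv₁ + Δv₂ = 5.670 + 9.811 = 15.48 km/s.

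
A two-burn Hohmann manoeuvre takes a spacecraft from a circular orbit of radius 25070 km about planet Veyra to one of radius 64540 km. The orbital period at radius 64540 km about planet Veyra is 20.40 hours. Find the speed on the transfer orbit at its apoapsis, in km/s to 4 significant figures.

v = 4.130 km/s

From Kepler's third law T² = 4π²r³/μ at r = 64540 km, T = 20.40 hours = 20.40 × 3600 s = 73440 s: μ = 4π²r³/T² = 1.96780×10^6 km³/s².
Semi-major axis of the transfer orbit: a_t = (25070 + 64540)/2 = 44805 km.
At apoapsis, r = 64540 km.
Vis-viva: v = √[μ(2/r − 1/a_t)] = √[1.96780×10^6 × (2/64540 − 1/44805)] = 4.130 km/s.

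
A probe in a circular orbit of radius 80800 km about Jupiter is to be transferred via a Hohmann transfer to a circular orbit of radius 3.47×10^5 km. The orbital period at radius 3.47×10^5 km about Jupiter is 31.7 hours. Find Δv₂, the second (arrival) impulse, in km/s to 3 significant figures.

Δv₂ = 7.36 km/s

From Kepler's third law T² = 4π²r³/μ at r = 3.47×10^5 km, T = 31.7 hours = 31.7 × 3600 s = 1.1412×10^5 s: μ = 4π²r³/T² = 1.26656×10^8 km³/s².
Semi-major axis of the transfer orbit: a_t = (80800 + 3.470×10^5)/2 = 2.139×10^5 km.
On the circular orbit at r = 3.470×10^5 km, v_c = √(μ/r) = 19.105 km/s.
Vis-viva on the transfer ellipse at r = 3.470×10^5 km gives v_t = √[μ(2/r − 1/a_t)] = 11.742 km/s.
Δv₂ = |v_t − v_c| = |11.742 − 19.105| = 7.363 km/s.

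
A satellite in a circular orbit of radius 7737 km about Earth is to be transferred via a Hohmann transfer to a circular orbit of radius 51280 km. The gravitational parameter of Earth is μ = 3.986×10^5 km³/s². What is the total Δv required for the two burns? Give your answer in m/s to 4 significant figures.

Δv = 3645 m/s

The Hohmann ellipse has a_t = (r₁ + r₂)/2 = 29508.5 km.
At r₁ the circular-orbit speed is v₁ = √(μ/r₁) = 7.1777 km/s.
On the transfer ellipse at r₁, vis-viva gives v_p = √[μ(2/r₁ − 1/a_t)] = 9.4620 km/s.
First burn Δv₁ = |v_p − v₁| = 2.2843 km/s.
At r₂, v₂ = √(μ/r₂) = 2.7880 km/s.
Transfer-orbit speed at r₂: v_a = √[μ(2/r₂ − 1/a_t)] = 1.4276 km/s.
Second burn Δv₂ = |v₂ − v_a| = 1.3604 km/s.
Total Δv = Δv₁ + Δv₂ = 3.645 km/s.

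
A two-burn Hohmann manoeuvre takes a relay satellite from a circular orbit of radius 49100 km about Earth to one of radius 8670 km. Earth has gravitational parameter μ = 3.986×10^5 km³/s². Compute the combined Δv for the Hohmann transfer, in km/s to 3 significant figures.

Semi-major axis of the transfer orbit: a_t = (49100 + 8670)/2 = 28885 km.
At r₁ the circular-orbit speed is v₁ = √(μ/r₁) = 2.849 km/s.
Transfer-orbit speed at r₁ (vis-viva): v_a = √[μ(2/r₁ − 1/a_t)] = 1.561 km/s.
First burn Δv₁ = |v_a − v₁| = 1.288 km/s.
Circular speed at r₂: v₂ = √(μ/r₂) = 6.780 km/s.
Transfer-orbit speed at r₂: v_p = √[μ(2/r₂ − 1/a_t)] = 8.840 km/s.
Second burn Δv₂ = |v₂ − v_p| = 2.060 km/s.
Total Δv = Δv₁ + Δv₂ = 3.348 km/s.

Δv = 3.35 km/s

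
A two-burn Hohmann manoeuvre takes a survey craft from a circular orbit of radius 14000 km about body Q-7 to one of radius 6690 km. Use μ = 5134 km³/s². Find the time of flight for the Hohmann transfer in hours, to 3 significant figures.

t = 12.8 hours

The Hohmann ellipse has a_t = (r₁ + r₂)/2 = 10345 km.
Half the transfer-orbit period gives t = π√(a_t³/μ) = 46130 s.
Converting: 46130 s ÷ 3600 s/hour = 12.8 hours.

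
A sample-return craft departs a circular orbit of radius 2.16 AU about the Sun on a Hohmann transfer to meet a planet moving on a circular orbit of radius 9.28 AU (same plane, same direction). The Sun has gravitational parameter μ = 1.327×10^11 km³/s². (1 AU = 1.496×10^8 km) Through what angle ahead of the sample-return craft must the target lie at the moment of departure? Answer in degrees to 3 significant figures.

φ = 92.9°

In km: r₁ = 2.16 × 1.496×10^8 = 3.23136×10^8 km; r₂ = 9.28 × 1.496×10^8 = 1.388288×10^9 km.
The Hohmann ellipse has a_t = (r₁ + r₂)/2 = 8.55712×10^8 km.
Transfer time t = π√(a_t³/μ) = 2.1588×10^8 s.
Target angular speed ω₂ = √(μ/r₂³) = 7.0423×10^-9 rad/s.
Angle swept by the target during transfer: ω₂·t = 1.5203 rad = 87.11°.
The sample-return craft traverses 180° on the transfer ellipse, so the target must lead by 180° − 87.11° = 92.9°.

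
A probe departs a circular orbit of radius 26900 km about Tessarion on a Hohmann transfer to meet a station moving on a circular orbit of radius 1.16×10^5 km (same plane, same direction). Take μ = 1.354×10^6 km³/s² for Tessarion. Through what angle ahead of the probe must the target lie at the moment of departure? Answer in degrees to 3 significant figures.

Semi-major axis of the transfer orbit: a_t = (26900 + 1.160×10^5)/2 = 71450 km.
Transfer time t = π√(a_t³/μ) = 51563.7 s.
Target angular speed ω₂ = √(μ/r₂³) = 2.94525×10^-5 rad/s.
Angle swept by the target during transfer: ω₂·t = 1.51868 rad = 87.01°.
Arrival is 180° from departure on the ellipse, so φ = 180° − 87.01° = 93.0°.

φ = 93.0°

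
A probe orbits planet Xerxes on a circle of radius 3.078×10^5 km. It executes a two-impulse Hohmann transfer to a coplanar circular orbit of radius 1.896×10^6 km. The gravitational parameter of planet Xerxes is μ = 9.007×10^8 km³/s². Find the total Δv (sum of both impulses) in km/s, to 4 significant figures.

Δv = 27.14 km/s

Transfer-ellipse semi-major axis a_t = (r₁ + r₂)/2 = (3.078×10^5 + 1.896×10^6)/2 = 1.1019×10^6 km.
Circular speed at r₁: v₁ = √(μ/r₁) = √(9.007×10^8/3.078×10^5) = 54.095 km/s.
Transfer-orbit speed at r₁ (vis-viva): v_p = √[μ(2/r₁ − 1/a_t)] = 70.958 km/s.
First burn Δv₁ = |v_p − v₁| = 16.86 km/s.
At r₂, v₂ = √(μ/r₂) = 21.80 km/s.
Transfer-orbit speed at r₂: v_a = √[μ(2/r₂ − 1/a_t)] = 11.52 km/s.
Second burn Δv₂ = |v₂ − v_a| = 10.28 km/s.
Total Δv = Δv₁ + Δv₂ = 27.14 km/s.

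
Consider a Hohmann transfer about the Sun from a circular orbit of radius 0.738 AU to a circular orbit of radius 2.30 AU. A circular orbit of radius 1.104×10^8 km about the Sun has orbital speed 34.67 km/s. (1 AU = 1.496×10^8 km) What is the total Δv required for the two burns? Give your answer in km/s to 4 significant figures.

Δv = 13.94 km/s

From the circular-orbit relation v² = μ/r at r = 1.104×10^8 km: μ = v²r = (34.67)² × 1.104×10^8 = 1.32702×10^11 km³/s².
In km: r₁ = 0.738 × 1.496×10^8 = 1.104048×10^8 km; r₂ = 2.30 × 1.496×10^8 = 3.4408×10^8 km.
Transfer-ellipse semi-major axis a_t = (r₁ + r₂)/2 = (1.104048×10^8 + 3.4408×10^8)/2 = 2.272424×10^8 km.
At r₁ the circular-orbit speed is v₁ = √(μ/r₁) = 34.669 km/s.
On the transfer ellipse at r₁, vis-viva gives v_p = √[μ(2/r₁ − 1/a_t)] = 42.661 km/s.
First burn Δv₁ = |v_p − v₁| = 7.992 km/s.
Circular speed at r₂: v₂ = √(μ/r₂) = 19.64 km/s.
Transfer-orbit speed at r₂: v_a = √[μ(2/r₂ − 1/a_t)] = 13.69 km/s.
Second burn Δv₂ = |v₂ − v_a| = 5.950 km/s.
Total Δv = Δv₁ + Δv₂ = 13.94 km/s.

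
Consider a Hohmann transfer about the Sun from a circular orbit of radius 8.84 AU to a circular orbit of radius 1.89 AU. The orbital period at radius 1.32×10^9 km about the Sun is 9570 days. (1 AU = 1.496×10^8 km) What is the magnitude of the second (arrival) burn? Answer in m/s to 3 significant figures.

From Kepler's third law T² = 4π²r³/μ at r = 1.32×10^9 km, T = 9570 days = 9570 × 86400 s = 8.26848×10^8 s: μ = 4π²r³/T² = 1.32810×10^11 km³/s².
In km: r₁ = 8.84 × 1.496×10^8 = 1.322464×10^9 km; r₂ = 1.89 × 1.496×10^8 = 2.82744×10^8 km.
Semi-major axis of the transfer orbit: a_t = (1.322464×10^9 + 2.82744×10^8)/2 = 8.02604×10^8 km.
Circular speed at r = 2.82744×10^8 km: v_c = √(μ/r) = 21.673 km/s.
Vis-viva on the transfer ellipse at r = 2.82744×10^8 km gives v_t = √[μ(2/r − 1/a_t)] = 27.820 km/s.
Δv₂ = |v_t − v_c| = |27.820 − 21.673| = 6.147 km/s.

Δv₂ = 6150 m/s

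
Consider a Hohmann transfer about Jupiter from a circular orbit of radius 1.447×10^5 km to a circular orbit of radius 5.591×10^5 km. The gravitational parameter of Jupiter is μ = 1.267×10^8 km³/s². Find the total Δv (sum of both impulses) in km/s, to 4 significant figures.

The Hohmann ellipse has a_t = (r₁ + r₂)/2 = 3.519×10^5 km.
At r₁ the circular-orbit speed is v₁ = √(μ/r₁) = 29.5906 km/s.
Transfer-orbit speed at r₁ (v² = μ(2/r − 1/a)): v_p = √[μ(2/r₁ − 1/a_t)] = 37.2983 km/s.
First burn Δv₁ = |v_p − v₁| = 7.708 km/s.
At r₂, v₂ = √(μ/r₂) = 15.054 km/s.
Transfer-orbit speed at r₂: v_a = √[μ(2/r₂ − 1/a_t)] = 9.6531 km/s.
Second burn Δv₂ = |v₂ − v_a| = 5.401 km/s.
Δv = Δv₁ + Δv₂ = 7.708 + 5.401 = 13.11 km/s.

Δv = 13.11 km/s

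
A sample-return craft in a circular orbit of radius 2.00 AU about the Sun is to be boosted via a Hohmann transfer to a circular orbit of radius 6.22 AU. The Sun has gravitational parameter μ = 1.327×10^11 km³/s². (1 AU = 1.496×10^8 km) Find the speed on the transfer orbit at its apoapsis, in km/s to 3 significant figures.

v = 8.33 km/s

In km: r₁ = 2.00 × 1.496×10^8 = 2.992×10^8 km; r₂ = 6.22 × 1.496×10^8 = 9.30512×10^8 km.
Transfer-ellipse semi-major axis a_t = (r₁ + r₂)/2 = (2.992×10^8 + 9.30512×10^8)/2 = 6.14856×10^8 km.
The apoapsis of the transfer ellipse is at r = 9.30512×10^8 km.
Applying v² = μ(2/r − 1/a_t): v = 8.330 km/s.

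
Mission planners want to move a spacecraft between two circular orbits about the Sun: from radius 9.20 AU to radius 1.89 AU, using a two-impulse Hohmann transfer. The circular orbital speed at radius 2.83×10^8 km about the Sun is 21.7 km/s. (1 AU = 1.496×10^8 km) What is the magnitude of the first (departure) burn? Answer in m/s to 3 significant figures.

Δv₁ = 4100 m/s

From the circular-orbit relation v² = μ/r at r = 2.83×10^8 km: μ = v²r = (21.7)² × 2.83×10^8 = 1.33262×10^11 km³/s².
In km: r₁ = 9.20 × 1.496×10^8 = 1.37632×10^9 km; r₂ = 1.89 × 1.496×10^8 = 2.82744×10^8 km.
Transfer-ellipse semi-major axis a_t = (r₁ + r₂)/2 = (1.37632×10^9 + 2.82744×10^8)/2 = 8.29532×10^8 km.
On the circular orbit at r = 1.37632×10^9 km, v_c = √(μ/r) = 9.840 km/s.
Transfer-orbit speed at the same r (vis-viva, a = a_t): v_t = √[μ(2/r − 1/a_t)] = 5.745 km/s.
Δv₁ = |v_t − v_c| = |5.745 − 9.840| = 4.095 km/s.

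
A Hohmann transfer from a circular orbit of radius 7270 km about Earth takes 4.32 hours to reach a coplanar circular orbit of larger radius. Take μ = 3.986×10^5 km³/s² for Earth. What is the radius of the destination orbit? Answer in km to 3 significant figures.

Transfer time t = 4.32 hours = 15552 s, and t = π√(a_t³/μ).
So a_t = (μ t²/π²)^(1/3) = (3.986×10^5 × (15552)² / π²)^(1/3) = 21377 km.
Since a_t = (r₁ + r₂)/2, r₂ = 2a_t − r₁ = 2×21377 − 7270 = 35484 km.

r₂ = 35500 km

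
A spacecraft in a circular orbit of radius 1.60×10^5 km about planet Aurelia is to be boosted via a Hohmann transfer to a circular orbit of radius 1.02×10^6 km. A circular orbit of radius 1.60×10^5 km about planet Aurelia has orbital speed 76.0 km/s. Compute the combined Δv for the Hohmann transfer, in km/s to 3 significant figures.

Δv = 38.4 km/s

From the circular-orbit relation v² = μ/r at r = 1.60×10^5 km: μ = v²r = (76.0)² × 1.60×10^5 = 9.24160×10^8 km³/s².
Transfer-ellipse semi-major axis a_t = (r₁ + r₂)/2 = (1.600×10^5 + 1.020×10^6)/2 = 5.900×10^5 km.
Circular speed at r₁: v₁ = √(μ/r₁) = √(9.24160×10^8/1.600×10^5) = 76.000 km/s.
Transfer-orbit speed at r₁ (vis-viva equation): v_p = √[μ(2/r₁ − 1/a_t)] = 99.928 km/s.
First burn Δv₁ = |v_p − v₁| = 23.928 km/s.
Circular speed at r₂: v₂ = √(μ/r₂) = 30.100 km/s.
Transfer-orbit speed at r₂: v_a = √[μ(2/r₂ − 1/a_t)] = 15.675 km/s.
Second burn Δv₂ = |v₂ − v_a| = 14.425 km/s.
Δv = Δv₁ + Δv₂ = 23.928 + 14.425 = 38.35 km/s.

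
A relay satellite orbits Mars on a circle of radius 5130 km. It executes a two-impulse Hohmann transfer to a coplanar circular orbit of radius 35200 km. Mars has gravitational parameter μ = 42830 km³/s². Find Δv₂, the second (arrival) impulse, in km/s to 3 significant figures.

The Hohmann ellipse has a_t = (r₁ + r₂)/2 = 20165 km.
Circular speed at r = 35200 km: v_c = √(μ/r) = 1.1031 km/s.
Transfer-orbit speed at the same r (vis-viva, a = a_t): v_t = √[μ(2/r − 1/a_t)] = 0.55637 km/s.
Δv₂ = |v_t − v_c| = |0.55637 − 1.1031| = 0.5467 km/s.

Δv₂ = 0.547 km/s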